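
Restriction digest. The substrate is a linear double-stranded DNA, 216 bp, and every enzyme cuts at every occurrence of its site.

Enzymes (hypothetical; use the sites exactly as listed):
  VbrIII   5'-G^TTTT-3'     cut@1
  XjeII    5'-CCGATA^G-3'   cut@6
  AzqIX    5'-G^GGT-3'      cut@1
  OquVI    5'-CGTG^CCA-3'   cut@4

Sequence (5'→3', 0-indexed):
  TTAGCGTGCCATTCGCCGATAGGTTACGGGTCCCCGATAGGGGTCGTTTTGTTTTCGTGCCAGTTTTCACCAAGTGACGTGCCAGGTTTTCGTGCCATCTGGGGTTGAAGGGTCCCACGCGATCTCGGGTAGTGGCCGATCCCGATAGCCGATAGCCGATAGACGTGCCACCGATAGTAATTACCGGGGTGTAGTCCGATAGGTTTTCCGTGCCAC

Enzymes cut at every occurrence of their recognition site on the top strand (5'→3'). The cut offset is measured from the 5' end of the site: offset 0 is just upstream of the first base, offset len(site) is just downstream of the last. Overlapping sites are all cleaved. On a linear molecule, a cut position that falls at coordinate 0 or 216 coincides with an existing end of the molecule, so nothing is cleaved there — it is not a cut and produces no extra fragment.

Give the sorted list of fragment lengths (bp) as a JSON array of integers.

[2,2,4,4,5,5,5,6,7,7,7,8,8,8,8,8,9,9,11,11,13,14,17,18,20]

Site scan:
  VbrIII (GTTTT, off=1): starts [45, 50, 62, 85, 202] → cuts [46, 51, 63, 86, 203]
  XjeII (CCGATAG, off=6): starts [15, 33, 141, 148, 155, 170, 195] → cuts [21, 39, 147, 154, 161, 176, 201]
  AzqIX (GGGT, off=1): starts [27, 40, 101, 109, 126, 186] → cuts [28, 41, 102, 110, 127, 187]
  OquVI (CGTGCCA, off=4): starts [4, 55, 77, 90, 163, 208] → cuts [8, 59, 81, 94, 167, 212]

Pooled cuts: [8, 21, 28, 39, 41, 46, 51, 59, 63, 81, 86, 94, 102, 110, 127, 147, 154, 161, 167, 176, 187, 201, 203, 212]

Fragment lengths:
  [0,8): 8 bp
  [8,21): 13 bp
  [21,28): 7 bp
  [28,39): 11 bp
  [39,41): 2 bp
  [41,46): 5 bp
  [46,51): 5 bp
  [51,59): 8 bp
  [59,63): 4 bp
  [63,81): 18 bp
  [81,86): 5 bp
  [86,94): 8 bp
  [94,102): 8 bp
  [102,110): 8 bp
  [110,127): 17 bp
  [127,147): 20 bp
  [147,154): 7 bp
  [154,161): 7 bp
  [161,167): 6 bp
  [167,176): 9 bp
  [176,187): 11 bp
  [187,201): 14 bp
  [201,203): 2 bp
  [203,212): 9 bp
  [212,216): 4 bp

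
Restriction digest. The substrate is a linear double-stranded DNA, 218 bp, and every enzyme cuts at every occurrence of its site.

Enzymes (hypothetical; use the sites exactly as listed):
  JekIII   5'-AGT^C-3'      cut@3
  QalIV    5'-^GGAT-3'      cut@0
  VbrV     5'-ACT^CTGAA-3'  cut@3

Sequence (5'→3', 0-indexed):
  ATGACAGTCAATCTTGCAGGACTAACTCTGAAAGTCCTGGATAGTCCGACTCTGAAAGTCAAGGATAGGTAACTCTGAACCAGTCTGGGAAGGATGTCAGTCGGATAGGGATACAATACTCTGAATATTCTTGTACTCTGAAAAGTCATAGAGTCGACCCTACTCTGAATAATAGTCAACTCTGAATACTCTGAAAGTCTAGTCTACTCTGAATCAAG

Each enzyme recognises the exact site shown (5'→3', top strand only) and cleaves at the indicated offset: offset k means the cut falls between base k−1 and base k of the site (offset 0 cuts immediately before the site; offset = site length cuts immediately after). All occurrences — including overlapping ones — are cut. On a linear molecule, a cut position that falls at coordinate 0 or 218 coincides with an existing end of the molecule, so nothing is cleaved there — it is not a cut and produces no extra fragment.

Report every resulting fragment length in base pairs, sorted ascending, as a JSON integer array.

Scan for sites:
  JekIII (AGTC, off=3): starts [5, 32, 42, 56, 81, 98, 143, 151, 173, 195, 200] → cuts [8, 35, 45, 59, 84, 101, 146, 154, 176, 198, 203]
  QalIV (GGAT, off=0): starts [38, 62, 91, 102, 108] → cuts [38, 62, 91, 102, 108]
  VbrV (ACTCTGAA, off=3): starts [24, 48, 71, 117, 134, 161, 178, 187, 205] → cuts [27, 51, 74, 120, 137, 164, 181, 190, 208]

Pooled cuts: [8, 27, 35, 38, 45, 51, 59, 62, 74, 84, 91, 101, 102, 108, 120, 137, 146, 154, 164, 176, 181, 190, 198, 203, 208]

Fragments:
  [0,8): 8 bp
  [8,27): 19 bp
  [27,35): 8 bp
  [35,38): 3 bp
  [38,45): 7 bp
  [45,51): 6 bp
  [51,59): 8 bp
  [59,62): 3 bp
  [62,74): 12 bp
  [74,84): 10 bp
  [84,91): 7 bp
  [91,101): 10 bp
  [101,102): 1 bp
  [102,108): 6 bp
  [108,120): 12 bp
  [120,137): 17 bp
  [137,146): 9 bp
  [146,154): 8 bp
  [154,164): 10 bp
  [164,176): 12 bp
  [176,181): 5 bp
  [181,190): 9 bp
  [190,198): 8 bp
  [198,203): 5 bp
  [203,208): 5 bp
  [208,218): 10 bp

[1,3,3,5,5,5,6,6,7,7,8,8,8,8,8,9,9,10,10,10,10,12,12,12,17,19]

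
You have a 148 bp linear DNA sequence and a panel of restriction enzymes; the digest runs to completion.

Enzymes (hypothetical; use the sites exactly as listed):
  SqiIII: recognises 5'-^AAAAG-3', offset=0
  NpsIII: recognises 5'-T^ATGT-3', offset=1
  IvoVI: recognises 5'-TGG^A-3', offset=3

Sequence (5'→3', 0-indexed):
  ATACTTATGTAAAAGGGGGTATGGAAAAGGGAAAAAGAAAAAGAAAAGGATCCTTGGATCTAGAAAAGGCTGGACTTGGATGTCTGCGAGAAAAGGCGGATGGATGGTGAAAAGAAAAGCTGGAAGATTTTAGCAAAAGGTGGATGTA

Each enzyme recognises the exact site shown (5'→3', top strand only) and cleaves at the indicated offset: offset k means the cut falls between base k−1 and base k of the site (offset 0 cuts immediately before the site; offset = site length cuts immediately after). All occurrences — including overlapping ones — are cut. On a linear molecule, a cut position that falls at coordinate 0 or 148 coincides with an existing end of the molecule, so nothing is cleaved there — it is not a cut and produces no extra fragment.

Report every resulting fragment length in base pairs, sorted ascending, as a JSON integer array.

Site scan:
  SqiIII AAAAG/0: at [10, 24, 32, 38, 43, 63, 90, 109, 114, 134] ⇒ [10, 24, 32, 38, 43, 63, 90, 109, 114, 134]
  NpsIII TATGT/1: at [5] ⇒ [6]
  IvoVI TGGA/3: at [21, 54, 70, 76, 100, 120, 140] ⇒ [24, 57, 73, 79, 103, 123, 143]

All cut coordinates (distinct, sorted): [6, 10, 24, 32, 38, 43, 57, 63, 73, 79, 90, 103, 109, 114, 123, 134, 143]

Fragment lengths:
  [0,6): 6 bp
  [6,10): 4 bp
  [10,24): 14 bp
  [24,32): 8 bp
  [32,38): 6 bp
  [38,43): 5 bp
  [43,57): 14 bp
  [57,63): 6 bp
  [63,73): 10 bp
  [73,79): 6 bp
  [79,90): 11 bp
  [90,103): 13 bp
  [103,109): 6 bp
  [109,114): 5 bp
  [114,123): 9 bp
  [123,134): 11 bp
  [134,143): 9 bp
  [143,148): 5 bp

[4,5,5,5,6,6,6,6,6,8,9,9,10,11,11,13,14,14]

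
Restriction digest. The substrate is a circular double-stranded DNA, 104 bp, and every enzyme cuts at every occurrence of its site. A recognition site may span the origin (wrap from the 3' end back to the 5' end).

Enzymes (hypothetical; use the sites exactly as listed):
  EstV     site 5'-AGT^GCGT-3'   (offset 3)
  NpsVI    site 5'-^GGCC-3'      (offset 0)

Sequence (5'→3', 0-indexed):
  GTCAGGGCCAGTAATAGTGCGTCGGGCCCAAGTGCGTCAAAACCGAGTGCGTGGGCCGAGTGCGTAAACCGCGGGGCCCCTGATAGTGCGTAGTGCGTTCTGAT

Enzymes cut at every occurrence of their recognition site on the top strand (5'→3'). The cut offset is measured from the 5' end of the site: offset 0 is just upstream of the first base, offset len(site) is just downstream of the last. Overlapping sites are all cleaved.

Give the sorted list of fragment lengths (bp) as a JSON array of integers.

[5,6,7,8,9,13,13,13,15,15]

Per-enzyme occurrences:
  EstV (AGTGCGT, off=3): starts [15, 30, 45, 58, 84, 91] → cuts [18, 33, 48, 61, 87, 94]
  NpsVI (GGCC, off=0): starts [5, 24, 53, 74] → cuts [5, 24, 53, 74]

All cut coordinates (distinct, sorted): [5, 18, 24, 33, 48, 53, 61, 74, 87, 94]

Fragment lengths:
  5→18: 13 bp
  18→24: 6 bp
  24→33: 9 bp
  33→48: 15 bp
  48→53: 5 bp
  53→61: 8 bp
  61→74: 13 bp
  74→87: 13 bp
  87→94: 7 bp
  94→5 (wrap): 104-94+5 = 15 bp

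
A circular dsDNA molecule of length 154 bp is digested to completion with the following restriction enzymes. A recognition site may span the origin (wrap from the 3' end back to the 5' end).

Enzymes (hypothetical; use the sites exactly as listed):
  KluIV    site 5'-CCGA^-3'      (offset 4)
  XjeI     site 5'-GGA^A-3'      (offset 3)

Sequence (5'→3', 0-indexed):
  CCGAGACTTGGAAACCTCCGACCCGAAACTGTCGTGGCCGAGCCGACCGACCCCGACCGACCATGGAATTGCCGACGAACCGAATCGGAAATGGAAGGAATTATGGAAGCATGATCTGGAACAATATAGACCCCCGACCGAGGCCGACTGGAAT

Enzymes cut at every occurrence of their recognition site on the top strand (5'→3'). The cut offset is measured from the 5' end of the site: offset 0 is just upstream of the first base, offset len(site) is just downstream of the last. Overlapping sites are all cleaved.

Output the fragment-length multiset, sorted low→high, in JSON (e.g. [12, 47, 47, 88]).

[4,4,4,4,5,5,5,6,6,6,6,6,7,8,8,8,8,9,13,15,17]

Scan for sites:
  KluIV CCGA/4: at [0, 17, 22, 37, 42, 46, 52, 56, 71, 79, 133, 137, 143] ⇒ [4, 21, 26, 41, 46, 50, 56, 60, 75, 83, 137, 141, 147]
  XjeI GGAA/3: at [9, 64, 86, 92, 96, 104, 117, 149] ⇒ [12, 67, 89, 95, 99, 107, 120, 152]

All cut coordinates (distinct, sorted): [4, 12, 21, 26, 41, 46, 50, 56, 60, 67, 75, 83, 89, 95, 99, 107, 120, 137, 141, 147, 152]

Fragments:
  4→12: 8 bp
  12→21: 9 bp
  21→26: 5 bp
  26→41: 15 bp
  41→46: 5 bp
  46→50: 4 bp
  50→56: 6 bp
  56→60: 4 bp
  60→67: 7 bp
  67→75: 8 bp
  75→83: 8 bp
  83→89: 6 bp
  89→95: 6 bp
  95→99: 4 bp
  99→107: 8 bp
  107→120: 13 bp
  120→137: 17 bp
  137→141: 4 bp
  141→147: 6 bp
  147→152: 5 bp
  152→4 (wrap): 154-152+4 = 6 bp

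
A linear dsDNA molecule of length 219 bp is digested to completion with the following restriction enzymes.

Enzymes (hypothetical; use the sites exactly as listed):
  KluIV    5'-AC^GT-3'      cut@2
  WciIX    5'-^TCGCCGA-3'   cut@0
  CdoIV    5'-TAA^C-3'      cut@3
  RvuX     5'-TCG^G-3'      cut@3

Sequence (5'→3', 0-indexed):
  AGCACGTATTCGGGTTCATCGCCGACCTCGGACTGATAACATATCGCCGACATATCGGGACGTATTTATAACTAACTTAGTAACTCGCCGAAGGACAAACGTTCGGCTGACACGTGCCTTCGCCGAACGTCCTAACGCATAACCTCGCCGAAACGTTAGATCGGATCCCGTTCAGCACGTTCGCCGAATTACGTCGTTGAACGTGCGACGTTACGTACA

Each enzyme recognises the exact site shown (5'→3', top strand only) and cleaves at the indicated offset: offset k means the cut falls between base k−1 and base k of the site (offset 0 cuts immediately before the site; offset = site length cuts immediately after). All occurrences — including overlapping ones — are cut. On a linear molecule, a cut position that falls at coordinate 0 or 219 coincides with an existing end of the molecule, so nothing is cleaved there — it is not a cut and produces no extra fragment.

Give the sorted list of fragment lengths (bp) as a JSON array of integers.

Scan for sites:
  KluIV ACGT/2: at [3, 59, 98, 111, 126, 152, 176, 190, 200, 207, 212] ⇒ [5, 61, 100, 113, 128, 154, 178, 192, 202, 209, 214]
  WciIX TCGCCGA/0: at [18, 43, 84, 119, 144, 180] ⇒ [18, 43, 84, 119, 144, 180]
  CdoIV TAAC/3: at [36, 68, 72, 80, 132, 139] ⇒ [39, 71, 75, 83, 135, 142]
  RvuX TCGG/3: at [9, 27, 54, 102, 160] ⇒ [12, 30, 57, 105, 163]

Pooled cuts: [5, 12, 18, 30, 39, 43, 57, 61, 71, 75, 83, 84, 100, 105, 113, 119, 128, 135, 142, 144, 154, 163, 178, 180, 192, 202, 209, 214]

Fragment lengths:
  [0,5): 5 bp
  [5,12): 7 bp
  [12,18): 6 bp
  [18,30): 12 bp
  [30,39): 9 bp
  [39,43): 4 bp
  [43,57): 14 bp
  [57,61): 4 bp
  [61,71): 10 bp
  [71,75): 4 bp
  [75,83): 8 bp
  [83,84): 1 bp
  [84,100): 16 bp
  [100,105): 5 bp
  [105,113): 8 bp
  [113,119): 6 bp
  [119,128): 9 bp
  [128,135): 7 bp
  [135,142): 7 bp
  [142,144): 2 bp
  [144,154): 10 bp
  [154,163): 9 bp
  [163,178): 15 bp
  [178,180): 2 bp
  [180,192): 12 bp
  [192,202): 10 bp
  [202,209): 7 bp
  [209,214): 5 bp
  [214,219): 5 bp

[1,2,2,4,4,4,5,5,5,5,6,6,7,7,7,7,8,8,9,9,9,10,10,10,12,12,14,15,16]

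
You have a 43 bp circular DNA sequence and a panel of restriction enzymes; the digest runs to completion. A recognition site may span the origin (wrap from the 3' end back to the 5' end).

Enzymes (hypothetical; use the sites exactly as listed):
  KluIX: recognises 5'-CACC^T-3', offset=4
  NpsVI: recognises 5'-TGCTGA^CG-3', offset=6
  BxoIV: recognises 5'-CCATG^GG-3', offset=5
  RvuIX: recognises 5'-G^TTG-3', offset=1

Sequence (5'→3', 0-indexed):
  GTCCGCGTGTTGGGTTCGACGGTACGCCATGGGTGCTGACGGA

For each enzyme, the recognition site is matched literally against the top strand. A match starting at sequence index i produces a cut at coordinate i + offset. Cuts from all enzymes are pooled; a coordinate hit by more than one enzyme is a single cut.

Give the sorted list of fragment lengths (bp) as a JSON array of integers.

[8,13,22]

Scan for sites:
  KluIX (CACCT, off=4): no sites
  NpsVI TGCTGACG/6: at [33] ⇒ [39]
  BxoIV CCATGGG/5: at [26] ⇒ [31]
  RvuIX GTTG/1: at [8] ⇒ [9]

Pooled cuts: [9, 31, 39]

Fragments:
  9→31: 22 bp
  31→39: 8 bp
  39→9 (wrap): 43-39+9 = 13 bp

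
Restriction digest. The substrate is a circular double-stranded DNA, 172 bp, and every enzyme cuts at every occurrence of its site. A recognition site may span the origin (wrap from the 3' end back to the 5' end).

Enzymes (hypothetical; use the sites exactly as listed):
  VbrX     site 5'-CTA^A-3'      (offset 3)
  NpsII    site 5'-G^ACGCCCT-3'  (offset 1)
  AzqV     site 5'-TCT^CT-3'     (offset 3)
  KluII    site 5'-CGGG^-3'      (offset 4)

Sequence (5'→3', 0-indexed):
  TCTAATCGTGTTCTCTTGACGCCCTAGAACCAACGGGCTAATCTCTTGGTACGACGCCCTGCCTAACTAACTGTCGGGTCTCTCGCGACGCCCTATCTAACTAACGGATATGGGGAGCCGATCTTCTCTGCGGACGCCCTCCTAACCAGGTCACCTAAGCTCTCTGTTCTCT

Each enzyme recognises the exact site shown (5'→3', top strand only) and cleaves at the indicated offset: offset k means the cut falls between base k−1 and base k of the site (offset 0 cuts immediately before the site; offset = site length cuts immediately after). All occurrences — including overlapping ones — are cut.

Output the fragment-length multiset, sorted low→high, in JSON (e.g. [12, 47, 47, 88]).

Per-enzyme occurrences:
  VbrX (CTAA, off=3): starts [1, 37, 62, 66, 96, 100, 141, 154] → cuts [4, 40, 65, 69, 99, 103, 144, 157]
  NpsII (GACGCCCT, off=1): starts [17, 52, 86, 132] → cuts [18, 53, 87, 133]
  AzqV (TCTCT, off=3): starts [11, 41, 78, 124, 160, 167] → cuts [14, 44, 81, 127, 163, 170]
  KluII (CGGG, off=4): starts [33, 74] → cuts [37, 78]

Pooled cuts: [4, 14, 18, 37, 40, 44, 53, 65, 69, 78, 81, 87, 99, 103, 127, 133, 144, 157, 163, 170]

Fragments:
  4→14: 10 bp
  14→18: 4 bp
  18→37: 19 bp
  37→40: 3 bp
  40→44: 4 bp
  44→53: 9 bp
  53→65: 12 bp
  65→69: 4 bp
  69→78: 9 bp
  78→81: 3 bp
  81→87: 6 bp
  87→99: 12 bp
  99→103: 4 bp
  103→127: 24 bp
  127→133: 6 bp
  133→144: 11 bp
  144→157: 13 bp
  157→163: 6 bp
  163→170: 7 bp
  170→4 (wrap): 172-170+4 = 6 bp

[3,3,4,4,4,4,6,6,6,6,7,9,9,10,11,12,12,13,19,24]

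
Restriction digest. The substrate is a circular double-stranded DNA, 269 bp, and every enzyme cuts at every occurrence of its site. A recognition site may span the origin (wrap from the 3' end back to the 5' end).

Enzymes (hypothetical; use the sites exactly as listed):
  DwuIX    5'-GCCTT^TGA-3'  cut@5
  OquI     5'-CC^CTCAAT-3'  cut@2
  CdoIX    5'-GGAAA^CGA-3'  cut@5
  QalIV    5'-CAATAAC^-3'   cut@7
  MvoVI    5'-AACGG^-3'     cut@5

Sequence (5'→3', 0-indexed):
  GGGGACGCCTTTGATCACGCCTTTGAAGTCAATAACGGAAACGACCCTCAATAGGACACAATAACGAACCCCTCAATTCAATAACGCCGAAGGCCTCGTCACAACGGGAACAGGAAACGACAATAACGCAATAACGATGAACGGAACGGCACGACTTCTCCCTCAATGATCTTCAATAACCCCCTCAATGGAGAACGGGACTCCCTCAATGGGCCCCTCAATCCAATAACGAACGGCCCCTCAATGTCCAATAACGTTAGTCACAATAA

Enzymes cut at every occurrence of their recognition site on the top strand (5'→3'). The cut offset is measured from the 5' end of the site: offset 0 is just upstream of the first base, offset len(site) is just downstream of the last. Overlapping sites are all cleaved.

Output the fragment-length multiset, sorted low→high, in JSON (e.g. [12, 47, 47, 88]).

Site scan:
  DwuIX (GCCTTTGA, off=5): starts [6, 18] → cuts [11, 23]
  OquI (CCCTCAAT, off=2): starts [44, 69, 159, 181, 202, 214, 237] → cuts [46, 71, 161, 183, 204, 216, 239]
  CdoIX (GGAAACGA, off=5): starts [36, 112] → cuts [41, 117]
  QalIV (CAATAAC, off=7): starts [29, 58, 78, 120, 128, 173, 223, 248] → cuts [36, 65, 85, 127, 135, 180, 230, 255]
  MvoVI (AACGG, off=5): starts [33, 102, 139, 144, 193, 231] → cuts [38, 107, 144, 149, 198, 236]

All cut coordinates (distinct, sorted): [11, 23, 36, 38, 41, 46, 65, 71, 85, 107, 117, 127, 135, 144, 149, 161, 180, 183, 198, 204, 216, 230, 236, 239, 255]

Fragment lengths:
  11→23: 12 bp
  23→36: 13 bp
  36→38: 2 bp
  38→41: 3 bp
  41→46: 5 bp
  46→65: 19 bp
  65→71: 6 bp
  71→85: 14 bp
  85→107: 22 bp
  107→117: 10 bp
  117→127: 10 bp
  127→135: 8 bp
  135→144: 9 bp
  144→149: 5 bp
  149→161: 12 bp
  161→180: 19 bp
  180→183: 3 bp
  183→198: 15 bp
  198→204: 6 bp
  204→216: 12 bp
  216→230: 14 bp
  230→236: 6 bp
  236→239: 3 bp
  239→255: 16 bp
  255→11 (wrap): 269-255+11 = 25 bp

[2,3,3,3,5,5,6,6,6,8,9,10,10,12,12,12,13,14,14,15,16,19,19,22,25]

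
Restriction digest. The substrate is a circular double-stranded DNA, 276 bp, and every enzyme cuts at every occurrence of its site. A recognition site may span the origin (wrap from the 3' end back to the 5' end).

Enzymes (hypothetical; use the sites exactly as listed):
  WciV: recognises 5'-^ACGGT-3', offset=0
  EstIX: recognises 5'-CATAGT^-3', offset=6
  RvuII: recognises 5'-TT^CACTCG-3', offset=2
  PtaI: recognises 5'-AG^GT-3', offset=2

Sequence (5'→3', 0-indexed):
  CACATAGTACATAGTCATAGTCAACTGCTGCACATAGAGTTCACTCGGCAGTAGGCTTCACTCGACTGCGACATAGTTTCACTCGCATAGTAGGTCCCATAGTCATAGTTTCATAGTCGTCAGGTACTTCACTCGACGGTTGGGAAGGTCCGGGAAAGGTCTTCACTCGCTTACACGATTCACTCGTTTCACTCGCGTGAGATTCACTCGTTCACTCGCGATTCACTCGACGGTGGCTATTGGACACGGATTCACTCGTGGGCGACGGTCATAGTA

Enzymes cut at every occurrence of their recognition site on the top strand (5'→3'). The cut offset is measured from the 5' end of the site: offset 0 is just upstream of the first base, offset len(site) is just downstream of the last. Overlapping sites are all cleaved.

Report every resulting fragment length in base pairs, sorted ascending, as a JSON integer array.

Per-enzyme occurrences:
  WciV (ACGGT, off=0): starts [135, 229, 264] → cuts [135, 229, 264]
  EstIX (CATAGT, off=6): starts [2, 9, 15, 71, 85, 97, 103, 111, 269] → cuts [8, 15, 21, 77, 91, 103, 109, 117, 275]
  RvuII (TTCACTCG, off=2): starts [39, 56, 77, 127, 161, 178, 187, 202, 210, 221, 250] → cuts [41, 58, 79, 129, 163, 180, 189, 204, 212, 223, 252]
  PtaI (AGGT, off=2): starts [91, 121, 145, 156] → cuts [93, 123, 147, 158]

Pooled cuts: [8, 15, 21, 41, 58, 77, 79, 91, 93, 103, 109, 117, 123, 129, 135, 147, 158, 163, 180, 189, 204, 212, 223, 229, 252, 264, 275]

Fragment lengths:
  8→15: 7 bp
  15→21: 6 bp
  21→41: 20 bp
  41→58: 17 bp
  58→77: 19 bp
  77→79: 2 bp
  79→91: 12 bp
  91→93: 2 bp
  93→103: 10 bp
  103→109: 6 bp
  109→117: 8 bp
  117→123: 6 bp
  123→129: 6 bp
  129→135: 6 bp
  135→147: 12 bp
  147→158: 11 bp
  158→163: 5 bp
  163→180: 17 bp
  180→189: 9 bp
  189→204: 15 bp
  204→212: 8 bp
  212→223: 11 bp
  223→229: 6 bp
  229→252: 23 bp
  252→264: 12 bp
  264→275: 11 bp
  275→8 (wrap): 276-275+8 = 9 bp

[2,2,5,6,6,6,6,6,6,7,8,8,9,9,10,11,11,11,12,12,12,15,17,17,19,20,23]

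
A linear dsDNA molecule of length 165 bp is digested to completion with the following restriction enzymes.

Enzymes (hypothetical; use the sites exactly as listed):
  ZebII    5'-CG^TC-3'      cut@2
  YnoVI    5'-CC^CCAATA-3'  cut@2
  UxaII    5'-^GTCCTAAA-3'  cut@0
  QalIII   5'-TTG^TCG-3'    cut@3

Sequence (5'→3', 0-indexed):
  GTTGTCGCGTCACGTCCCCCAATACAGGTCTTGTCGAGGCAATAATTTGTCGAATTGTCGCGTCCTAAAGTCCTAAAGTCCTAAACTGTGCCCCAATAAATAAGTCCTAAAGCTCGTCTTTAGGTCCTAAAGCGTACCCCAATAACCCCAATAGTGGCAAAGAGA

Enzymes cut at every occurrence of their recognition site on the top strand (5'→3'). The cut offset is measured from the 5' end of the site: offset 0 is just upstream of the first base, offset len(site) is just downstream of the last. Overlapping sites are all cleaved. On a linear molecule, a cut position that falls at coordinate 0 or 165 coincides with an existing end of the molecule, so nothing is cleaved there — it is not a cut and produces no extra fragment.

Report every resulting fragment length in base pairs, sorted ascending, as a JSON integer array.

[1,4,4,4,5,5,7,7,8,8,9,11,13,15,15,15,16,18]

Scan for sites:
  ZebII CGTC/2: at [7, 12, 60, 114] ⇒ [9, 14, 62, 116]
  YnoVI CCCCAATA/2: at [16, 90, 136, 145] ⇒ [18, 92, 138, 147]
  UxaII GTCCTAAA/0: at [61, 69, 77, 103, 123] ⇒ [61, 69, 77, 103, 123]
  QalIII TTGTCG/3: at [1, 30, 46, 54] ⇒ [4, 33, 49, 57]

All cut coordinates (distinct, sorted): [4, 9, 14, 18, 33, 49, 57, 61, 62, 69, 77, 92, 103, 116, 123, 138, 147]

Fragments:
  [0,4): 4 bp
  [4,9): 5 bp
  [9,14): 5 bp
  [14,18): 4 bp
  [18,33): 15 bp
  [33,49): 16 bp
  [49,57): 8 bp
  [57,61): 4 bp
  [61,62): 1 bp
  [62,69): 7 bp
  [69,77): 8 bp
  [77,92): 15 bp
  [92,103): 11 bp
  [103,116): 13 bp
  [116,123): 7 bp
  [123,138): 15 bp
  [138,147): 9 bp
  [147,165): 18 bp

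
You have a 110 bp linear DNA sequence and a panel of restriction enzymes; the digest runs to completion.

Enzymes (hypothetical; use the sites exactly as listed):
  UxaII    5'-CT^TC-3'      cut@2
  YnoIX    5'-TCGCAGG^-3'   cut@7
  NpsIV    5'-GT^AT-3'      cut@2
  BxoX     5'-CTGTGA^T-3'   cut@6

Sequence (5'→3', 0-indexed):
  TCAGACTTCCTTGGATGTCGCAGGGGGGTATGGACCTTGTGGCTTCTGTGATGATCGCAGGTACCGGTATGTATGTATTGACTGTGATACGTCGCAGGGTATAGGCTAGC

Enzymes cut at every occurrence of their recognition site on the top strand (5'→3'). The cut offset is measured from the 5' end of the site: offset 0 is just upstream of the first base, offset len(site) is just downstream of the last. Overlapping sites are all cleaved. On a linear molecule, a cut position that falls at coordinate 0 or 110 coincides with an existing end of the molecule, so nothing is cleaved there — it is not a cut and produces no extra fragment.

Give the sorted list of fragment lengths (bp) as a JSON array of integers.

Site scan:
  UxaII CTTC/2: at [5, 42] ⇒ [7, 44]
  YnoIX TCGCAGG/7: at [17, 54, 91] ⇒ [24, 61, 98]
  NpsIV GTAT/2: at [27, 66, 70, 74, 98] ⇒ [29, 68, 72, 76, 100]
  BxoX CTGTGAT/6: at [45, 81] ⇒ [51, 87]

All cut coordinates (distinct, sorted): [7, 24, 29, 44, 51, 61, 68, 72, 76, 87, 98, 100]

Fragment lengths:
  [0,7): 7 bp
  [7,24): 17 bp
  [24,29): 5 bp
  [29,44): 15 bp
  [44,51): 7 bp
  [51,61): 10 bp
  [61,68): 7 bp
  [68,72): 4 bp
  [72,76): 4 bp
  [76,87): 11 bp
  [87,98): 11 bp
  [98,100): 2 bp
  [100,110): 10 bp

[2,4,4,5,7,7,7,10,10,11,11,15,17]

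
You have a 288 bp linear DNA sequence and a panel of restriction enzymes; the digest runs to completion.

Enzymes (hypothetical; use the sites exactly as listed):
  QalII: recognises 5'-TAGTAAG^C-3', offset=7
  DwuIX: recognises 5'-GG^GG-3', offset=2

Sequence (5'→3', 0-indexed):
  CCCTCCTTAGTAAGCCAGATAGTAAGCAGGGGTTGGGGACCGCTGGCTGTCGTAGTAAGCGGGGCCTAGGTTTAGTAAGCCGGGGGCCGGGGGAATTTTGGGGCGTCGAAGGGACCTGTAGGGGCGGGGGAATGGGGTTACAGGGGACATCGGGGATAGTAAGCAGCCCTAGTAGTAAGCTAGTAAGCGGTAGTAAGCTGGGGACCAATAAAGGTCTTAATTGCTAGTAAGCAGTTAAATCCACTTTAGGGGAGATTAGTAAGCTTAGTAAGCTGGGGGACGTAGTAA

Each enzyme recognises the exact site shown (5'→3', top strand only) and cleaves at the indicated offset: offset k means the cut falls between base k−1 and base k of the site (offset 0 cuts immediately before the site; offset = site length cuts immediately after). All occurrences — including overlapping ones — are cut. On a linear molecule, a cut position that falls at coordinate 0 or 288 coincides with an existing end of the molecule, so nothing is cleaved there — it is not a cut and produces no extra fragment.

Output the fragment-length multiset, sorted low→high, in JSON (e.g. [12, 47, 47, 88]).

Per-enzyme occurrences:
  QalII TAGTAAGC/7: at [7, 19, 52, 72, 156, 172, 180, 190, 224, 256, 265] ⇒ [14, 26, 59, 79, 163, 179, 187, 197, 231, 263, 272]
  DwuIX GGGG/2: at [28, 34, 60, 81, 82, 88, 89, 99, 120, 125, 126, 133, 142, 151, 199, 248, 274, 275] ⇒ [30, 36, 62, 83, 84, 90, 91, 101, 122, 127, 128, 135, 144, 153, 201, 250, 276, 277]

All cut coordinates (distinct, sorted): [14, 26, 30, 36, 59, 62, 79, 83, 84, 90, 91, 101, 122, 127, 128, 135, 144, 153, 163, 179, 187, 197, 201, 231, 250, 263, 272, 276, 277]

Fragments:
  [0,14): 14 bp
  [14,26): 12 bp
  [26,30): 4 bp
  [30,36): 6 bp
  [36,59): 23 bp
  [59,62): 3 bp
  [62,79): 17 bp
  [79,83): 4 bp
  [83,84): 1 bp
  [84,90): 6 bp
  [90,91): 1 bp
  [91,101): 10 bp
  [101,122): 21 bp
  [122,127): 5 bp
  [127,128): 1 bp
  [128,135): 7 bp
  [135,144): 9 bp
  [144,153): 9 bp
  [153,163): 10 bp
  [163,179): 16 bp
  [179,187): 8 bp
  [187,197): 10 bp
  [197,201): 4 bp
  [201,231): 30 bp
  [231,250): 19 bp
  [250,263): 13 bp
  [263,272): 9 bp
  [272,276): 4 bp
  [276,277): 1 bp
  [277,288): 11 bp

[1,1,1,1,3,4,4,4,4,5,6,6,7,8,9,9,9,10,10,10,11,12,13,14,16,17,19,21,23,30]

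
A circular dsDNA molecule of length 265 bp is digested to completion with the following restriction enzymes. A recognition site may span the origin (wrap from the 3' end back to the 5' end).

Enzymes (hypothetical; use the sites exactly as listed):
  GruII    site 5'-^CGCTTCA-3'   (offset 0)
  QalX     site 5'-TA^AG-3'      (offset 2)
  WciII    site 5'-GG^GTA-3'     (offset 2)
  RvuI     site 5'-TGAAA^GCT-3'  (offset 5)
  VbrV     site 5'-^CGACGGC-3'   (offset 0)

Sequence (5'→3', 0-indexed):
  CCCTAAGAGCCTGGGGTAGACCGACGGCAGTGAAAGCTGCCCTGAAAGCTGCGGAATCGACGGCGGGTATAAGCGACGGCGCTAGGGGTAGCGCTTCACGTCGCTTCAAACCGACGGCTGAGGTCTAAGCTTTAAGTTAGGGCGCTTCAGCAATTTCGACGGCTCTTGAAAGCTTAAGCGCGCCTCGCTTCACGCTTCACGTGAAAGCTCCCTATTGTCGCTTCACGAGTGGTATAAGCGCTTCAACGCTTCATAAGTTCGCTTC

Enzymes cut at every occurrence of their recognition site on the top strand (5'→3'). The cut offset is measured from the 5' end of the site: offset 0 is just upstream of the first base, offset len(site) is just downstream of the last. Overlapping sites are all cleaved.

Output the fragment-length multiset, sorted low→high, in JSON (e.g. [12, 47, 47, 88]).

Site scan:
  GruII CGCTTCA/0: at [91, 101, 142, 185, 192, 218, 238, 246] ⇒ [91, 101, 142, 185, 192, 218, 238, 246]
  QalX TAAG/2: at [3, 69, 125, 132, 174, 234, 253] ⇒ [5, 71, 127, 134, 176, 236, 255]
  WciII GGGTA/2: at [13, 64, 85] ⇒ [15, 66, 87]
  RvuI TGAAAGCT/5: at [30, 42, 166, 201] ⇒ [35, 47, 171, 206]
  VbrV CGACGGC/0: at [21, 57, 73, 111, 156] ⇒ [21, 57, 73, 111, 156]

All cut coordinates (distinct, sorted): [5, 15, 21, 35, 47, 57, 66, 71, 73, 87, 91, 101, 111, 127, 134, 142, 156, 171, 176, 185, 192, 206, 218, 236, 238, 246, 255]

Fragment lengths:
  5→15: 10 bp
  15→21: 6 bp
  21→35: 14 bp
  35→47: 12 bp
  47→57: 10 bp
  57→66: 9 bp
  66→71: 5 bp
  71→73: 2 bp
  73→87: 14 bp
  87→91: 4 bp
  91→101: 10 bp
  101→111: 10 bp
  111→127: 16 bp
  127→134: 7 bp
  134→142: 8 bp
  142→156: 14 bp
  156→171: 15 bp
  171→176: 5 bp
  176→185: 9 bp
  185→192: 7 bp
  192→206: 14 bp
  206→218: 12 bp
  218→236: 18 bp
  236→238: 2 bp
  238→246: 8 bp
  246→255: 9 bp
  255→5 (wrap): 265-255+5 = 15 bp

[2,2,4,5,5,6,7,7,8,8,9,9,9,10,10,10,10,12,12,14,14,14,14,15,15,16,18]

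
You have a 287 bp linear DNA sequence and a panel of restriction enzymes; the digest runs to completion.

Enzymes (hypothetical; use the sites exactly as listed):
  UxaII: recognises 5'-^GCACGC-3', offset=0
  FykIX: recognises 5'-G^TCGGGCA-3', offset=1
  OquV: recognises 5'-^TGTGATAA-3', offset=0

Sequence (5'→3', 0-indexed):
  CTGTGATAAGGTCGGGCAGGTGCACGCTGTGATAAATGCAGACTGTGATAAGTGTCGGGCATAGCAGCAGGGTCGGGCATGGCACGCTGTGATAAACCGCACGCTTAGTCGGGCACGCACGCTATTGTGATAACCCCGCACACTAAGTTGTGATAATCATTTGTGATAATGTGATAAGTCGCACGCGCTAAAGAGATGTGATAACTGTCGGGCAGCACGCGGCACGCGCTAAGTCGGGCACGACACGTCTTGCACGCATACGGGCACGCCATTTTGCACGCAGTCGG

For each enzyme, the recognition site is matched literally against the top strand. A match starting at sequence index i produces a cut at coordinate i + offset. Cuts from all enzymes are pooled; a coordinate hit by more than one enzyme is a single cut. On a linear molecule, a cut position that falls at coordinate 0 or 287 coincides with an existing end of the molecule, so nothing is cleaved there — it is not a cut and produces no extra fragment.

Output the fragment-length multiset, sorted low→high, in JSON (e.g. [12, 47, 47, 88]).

Scan for sites:
  UxaII GCACGC/0: at [21, 81, 98, 112, 116, 180, 214, 221, 251, 263, 275] ⇒ [21, 81, 98, 112, 116, 180, 214, 221, 251, 263, 275]
  FykIX GTCGGGCA/1: at [10, 53, 71, 107, 206, 232] ⇒ [11, 54, 72, 108, 207, 233]
  OquV TGTGATAA/0: at [1, 27, 43, 87, 125, 148, 161, 169, 196] ⇒ [1, 27, 43, 87, 125, 148, 161, 169, 196]

Pooled cuts: [1, 11, 21, 27, 43, 54, 72, 81, 87, 98, 108, 112, 116, 125, 148, 161, 169, 180, 196, 207, 214, 221, 233, 251, 263, 275]

Fragments:
  [0,1): 1 bp
  [1,11): 10 bp
  [11,21): 10 bp
  [21,27): 6 bp
  [27,43): 16 bp
  [43,54): 11 bp
  [54,72): 18 bp
  [72,81): 9 bp
  [81,87): 6 bp
  [87,98): 11 bp
  [98,108): 10 bp
  [108,112): 4 bp
  [112,116): 4 bp
  [116,125): 9 bp
  [125,148): 23 bp
  [148,161): 13 bp
  [161,169): 8 bp
  [169,180): 11 bp
  [180,196): 16 bp
  [196,207): 11 bp
  [207,214): 7 bp
  [214,221): 7 bp
  [221,233): 12 bp
  [233,251): 18 bp
  [251,263): 12 bp
  [263,275): 12 bp
  [275,287): 12 bp

[1,4,4,6,6,7,7,8,9,9,10,10,10,11,11,11,11,12,12,12,12,13,16,16,18,18,23]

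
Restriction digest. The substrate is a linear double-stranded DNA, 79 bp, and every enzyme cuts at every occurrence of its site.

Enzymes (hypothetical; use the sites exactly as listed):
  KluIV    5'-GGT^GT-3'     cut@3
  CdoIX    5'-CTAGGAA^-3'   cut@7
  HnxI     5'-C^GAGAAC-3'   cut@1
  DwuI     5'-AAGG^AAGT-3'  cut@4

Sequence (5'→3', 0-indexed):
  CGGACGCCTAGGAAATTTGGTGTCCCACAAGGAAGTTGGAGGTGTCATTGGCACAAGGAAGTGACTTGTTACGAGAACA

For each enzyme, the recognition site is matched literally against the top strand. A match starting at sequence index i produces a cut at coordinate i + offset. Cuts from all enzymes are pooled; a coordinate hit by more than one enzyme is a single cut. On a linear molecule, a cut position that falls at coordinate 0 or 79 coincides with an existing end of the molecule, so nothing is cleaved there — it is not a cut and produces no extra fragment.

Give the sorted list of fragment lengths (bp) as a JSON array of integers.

Site scan:
  KluIV (GGTGT, off=3): starts [18, 40] → cuts [21, 43]
  CdoIX (CTAGGAA, off=7): starts [7] → cuts [14]
  HnxI (CGAGAAC, off=1): starts [71] → cuts [72]
  DwuI (AAGGAAGT, off=4): starts [28, 54] → cuts [32, 58]

Pooled cuts: [14, 21, 32, 43, 58, 72]

Fragments:
  [0,14): 14 bp
  [14,21): 7 bp
  [21,32): 11 bp
  [32,43): 11 bp
  [43,58): 15 bp
  [58,72): 14 bp
  [72,79): 7 bp

[7,7,11,11,14,14,15]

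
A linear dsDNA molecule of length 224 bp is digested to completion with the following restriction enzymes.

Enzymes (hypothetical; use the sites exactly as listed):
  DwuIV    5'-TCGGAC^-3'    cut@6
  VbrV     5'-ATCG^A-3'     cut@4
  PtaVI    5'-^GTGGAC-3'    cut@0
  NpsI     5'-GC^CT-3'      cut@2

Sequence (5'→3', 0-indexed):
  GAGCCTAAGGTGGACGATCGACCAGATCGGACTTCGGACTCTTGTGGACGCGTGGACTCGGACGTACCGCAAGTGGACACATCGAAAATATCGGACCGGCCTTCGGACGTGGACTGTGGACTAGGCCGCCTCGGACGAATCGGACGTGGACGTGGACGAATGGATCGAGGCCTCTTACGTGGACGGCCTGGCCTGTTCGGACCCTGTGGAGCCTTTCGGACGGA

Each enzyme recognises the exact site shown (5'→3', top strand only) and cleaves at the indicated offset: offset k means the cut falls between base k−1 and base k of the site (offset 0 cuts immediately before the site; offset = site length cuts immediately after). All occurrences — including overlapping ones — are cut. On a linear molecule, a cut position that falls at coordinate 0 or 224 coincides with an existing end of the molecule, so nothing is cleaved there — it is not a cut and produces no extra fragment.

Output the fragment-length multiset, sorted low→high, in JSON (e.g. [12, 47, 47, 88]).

Site scan:
  DwuIV (TCGGAC, off=6): starts [26, 33, 57, 90, 102, 130, 139, 196, 215] → cuts [32, 39, 63, 96, 108, 136, 145, 202, 221]
  VbrV (ATCGA, off=4): starts [16, 80, 163] → cuts [20, 84, 167]
  PtaVI (GTGGAC, off=0): starts [9, 43, 51, 72, 108, 115, 145, 151, 178] → cuts [9, 43, 51, 72, 108, 115, 145, 151, 178]
  NpsI (GCCT, off=2): starts [2, 98, 127, 169, 185, 190, 210] → cuts [4, 100, 129, 171, 187, 192, 212]

All cut coordinates (distinct, sorted): [4, 9, 20, 32, 39, 43, 51, 63, 72, 84, 96, 100, 108, 115, 129, 136, 145, 151, 167, 171, 178, 187, 192, 202, 212, 221]

Fragment lengths:
  [0,4): 4 bp
  [4,9): 5 bp
  [9,20): 11 bp
  [20,32): 12 bp
  [32,39): 7 bp
  [39,43): 4 bp
  [43,51): 8 bp
  [51,63): 12 bp
  [63,72): 9 bp
  [72,84): 12 bp
  [84,96): 12 bp
  [96,100): 4 bp
  [100,108): 8 bp
  [108,115): 7 bp
  [115,129): 14 bp
  [129,136): 7 bp
  [136,145): 9 bp
  [145,151): 6 bp
  [151,167): 16 bp
  [167,171): 4 bp
  [171,178): 7 bp
  [178,187): 9 bp
  [187,192): 5 bp
  [192,202): 10 bp
  [202,212): 10 bp
  [212,221): 9 bp
  [221,224): 3 bp

[3,4,4,4,4,5,5,6,7,7,7,7,8,8,9,9,9,9,10,10,11,12,12,12,12,14,16]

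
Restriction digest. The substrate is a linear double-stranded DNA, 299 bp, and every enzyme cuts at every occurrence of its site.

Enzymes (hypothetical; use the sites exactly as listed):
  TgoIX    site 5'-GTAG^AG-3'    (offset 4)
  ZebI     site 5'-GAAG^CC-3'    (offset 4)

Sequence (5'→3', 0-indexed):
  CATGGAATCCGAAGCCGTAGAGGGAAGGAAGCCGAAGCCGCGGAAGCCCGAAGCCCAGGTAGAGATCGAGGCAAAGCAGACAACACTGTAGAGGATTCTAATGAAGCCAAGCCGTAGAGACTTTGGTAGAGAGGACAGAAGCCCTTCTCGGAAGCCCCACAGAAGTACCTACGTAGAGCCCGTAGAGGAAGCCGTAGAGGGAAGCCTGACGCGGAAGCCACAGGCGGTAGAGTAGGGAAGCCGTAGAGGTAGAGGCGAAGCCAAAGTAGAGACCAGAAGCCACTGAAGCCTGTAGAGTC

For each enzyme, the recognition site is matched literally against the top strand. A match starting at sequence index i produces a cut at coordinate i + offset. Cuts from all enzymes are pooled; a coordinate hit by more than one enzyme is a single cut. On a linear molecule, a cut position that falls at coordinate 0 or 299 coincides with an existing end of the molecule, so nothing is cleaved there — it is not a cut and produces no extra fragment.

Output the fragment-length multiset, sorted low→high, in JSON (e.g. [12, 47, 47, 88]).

[4,6,6,6,6,6,6,7,7,7,8,9,9,9,9,9,10,10,11,11,12,12,13,13,13,14,15,22,29]

Scan for sites:
  TgoIX GTAGAG/4: at [16, 58, 87, 113, 125, 172, 181, 193, 226, 242, 248, 265, 291] ⇒ [20, 62, 91, 117, 129, 176, 185, 197, 230, 246, 252, 269, 295]
  ZebI GAAGCC/4: at [10, 27, 33, 42, 49, 102, 137, 150, 187, 200, 213, 236, 256, 275, 284] ⇒ [14, 31, 37, 46, 53, 106, 141, 154, 191, 204, 217, 240, 260, 279, 288]

All cut coordinates (distinct, sorted): [14, 20, 31, 37, 46, 53, 62, 91, 106, 117, 129, 141, 154, 176, 185, 191, 197, 204, 217, 230, 240, 246, 252, 260, 269, 279, 288, 295]

Fragments:
  [0,14): 14 bp
  [14,20): 6 bp
  [20,31): 11 bp
  [31,37): 6 bp
  [37,46): 9 bp
  [46,53): 7 bp
  [53,62): 9 bp
  [62,91): 29 bp
  [91,106): 15 bp
  [106,117): 11 bp
  [117,129): 12 bp
  [129,141): 12 bp
  [141,154): 13 bp
  [154,176): 22 bp
  [176,185): 9 bp
  [185,191): 6 bp
  [191,197): 6 bp
  [197,204): 7 bp
  [204,217): 13 bp
  [217,230): 13 bp
  [230,240): 10 bp
  [240,246): 6 bp
  [246,252): 6 bp
  [252,260): 8 bp
  [260,269): 9 bp
  [269,279): 10 bp
  [279,288): 9 bp
  [288,295): 7 bp
  [295,299): 4 bp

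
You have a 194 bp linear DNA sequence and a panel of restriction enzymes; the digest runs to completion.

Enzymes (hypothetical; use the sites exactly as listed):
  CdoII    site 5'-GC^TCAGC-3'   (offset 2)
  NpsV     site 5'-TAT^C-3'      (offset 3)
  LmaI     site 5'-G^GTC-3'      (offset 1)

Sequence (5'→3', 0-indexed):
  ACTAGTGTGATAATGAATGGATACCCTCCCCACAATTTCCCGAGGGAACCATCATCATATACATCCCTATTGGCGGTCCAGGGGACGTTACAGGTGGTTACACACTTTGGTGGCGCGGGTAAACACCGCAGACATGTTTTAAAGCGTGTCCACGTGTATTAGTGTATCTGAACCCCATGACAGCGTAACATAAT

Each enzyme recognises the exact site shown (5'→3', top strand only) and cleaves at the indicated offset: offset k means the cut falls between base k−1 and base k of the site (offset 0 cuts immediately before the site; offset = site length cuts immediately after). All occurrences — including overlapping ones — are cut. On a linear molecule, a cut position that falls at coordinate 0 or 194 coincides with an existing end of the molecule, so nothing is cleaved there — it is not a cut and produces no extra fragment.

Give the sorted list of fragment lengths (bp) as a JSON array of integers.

Scan for sites:
  CdoII (GCTCAGC, off=2): no sites
  NpsV (TATC, off=3): starts [164] → cuts [167]
  LmaI (GGTC, off=1): starts [74] → cuts [75]

All cut coordinates (distinct, sorted): [75, 167]

Fragment lengths:
  [0,75): 75 bp
  [75,167): 92 bp
  [167,194): 27 bp

[27,75,92]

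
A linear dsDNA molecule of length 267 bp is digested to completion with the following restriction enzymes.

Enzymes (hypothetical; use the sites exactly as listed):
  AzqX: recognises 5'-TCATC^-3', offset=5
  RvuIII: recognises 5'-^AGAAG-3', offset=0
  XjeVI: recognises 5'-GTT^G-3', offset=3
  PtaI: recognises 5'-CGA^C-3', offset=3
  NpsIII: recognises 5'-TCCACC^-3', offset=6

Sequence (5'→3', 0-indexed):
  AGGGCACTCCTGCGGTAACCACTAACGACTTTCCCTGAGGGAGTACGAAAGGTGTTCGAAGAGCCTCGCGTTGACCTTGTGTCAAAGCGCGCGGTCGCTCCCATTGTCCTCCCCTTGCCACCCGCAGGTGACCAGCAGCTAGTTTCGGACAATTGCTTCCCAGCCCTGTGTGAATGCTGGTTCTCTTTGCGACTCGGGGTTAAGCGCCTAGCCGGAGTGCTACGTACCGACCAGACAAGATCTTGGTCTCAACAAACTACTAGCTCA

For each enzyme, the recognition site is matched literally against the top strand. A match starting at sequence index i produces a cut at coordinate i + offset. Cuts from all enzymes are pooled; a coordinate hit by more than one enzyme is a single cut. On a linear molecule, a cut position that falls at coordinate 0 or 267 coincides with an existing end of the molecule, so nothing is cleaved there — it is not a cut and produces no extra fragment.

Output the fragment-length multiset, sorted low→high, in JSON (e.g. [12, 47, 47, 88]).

[28,37,38,44,120]

Site scan:
  AzqX (TCATC, off=5): no sites
  RvuIII (AGAAG, off=0): no sites
  XjeVI GTTG/3: at [69] ⇒ [72]
  PtaI CGAC/3: at [25, 189, 227] ⇒ [28, 192, 230]
  NpsIII (TCCACC, off=6): no sites

All cut coordinates (distinct, sorted): [28, 72, 192, 230]

Fragment lengths:
  [0,28): 28 bp
  [28,72): 44 bp
  [72,192): 120 bp
  [192,230): 38 bp
  [230,267): 37 bp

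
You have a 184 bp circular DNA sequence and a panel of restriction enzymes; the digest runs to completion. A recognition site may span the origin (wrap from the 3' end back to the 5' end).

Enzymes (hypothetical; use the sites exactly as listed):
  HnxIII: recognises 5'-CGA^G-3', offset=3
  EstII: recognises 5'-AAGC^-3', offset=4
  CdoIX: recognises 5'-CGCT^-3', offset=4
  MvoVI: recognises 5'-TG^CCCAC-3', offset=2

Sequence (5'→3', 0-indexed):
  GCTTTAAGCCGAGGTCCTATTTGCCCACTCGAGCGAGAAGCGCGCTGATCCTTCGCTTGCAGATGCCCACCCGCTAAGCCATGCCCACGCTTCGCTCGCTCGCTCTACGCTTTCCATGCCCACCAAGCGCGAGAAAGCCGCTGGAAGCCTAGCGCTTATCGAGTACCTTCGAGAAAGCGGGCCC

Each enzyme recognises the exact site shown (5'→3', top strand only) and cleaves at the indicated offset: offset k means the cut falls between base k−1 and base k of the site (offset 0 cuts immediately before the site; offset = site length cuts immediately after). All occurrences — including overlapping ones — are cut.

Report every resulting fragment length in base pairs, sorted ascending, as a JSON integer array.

[3,4,4,4,4,4,4,4,5,5,5,6,6,6,6,6,7,7,8,8,8,9,9,10,10,10,11,11]

Per-enzyme occurrences:
  HnxIII CGAG/3: at [9, 29, 33, 129, 159, 169] ⇒ [12, 32, 36, 132, 162, 172]
  EstII AAGC/4: at [5, 37, 75, 124, 134, 144, 174] ⇒ [9, 41, 79, 128, 138, 148, 178]
  CdoIX CGCT/4: at [42, 53, 71, 87, 92, 96, 100, 107, 138, 152, 183] ⇒ [3, 46, 57, 75, 91, 96, 100, 104, 111, 142, 156]
  MvoVI TGCCCAC/2: at [21, 63, 81, 116] ⇒ [23, 65, 83, 118]

Pooled cuts: [3, 9, 12, 23, 32, 36, 41, 46, 57, 65, 75, 79, 83, 91, 96, 100, 104, 111, 118, 128, 132, 138, 142, 148, 156, 162, 172, 178]

Fragment lengths:
  3→9: 6 bp
  9→12: 3 bp
  12→23: 11 bp
  23→32: 9 bp
  32→36: 4 bp
  36→41: 5 bp
  41→46: 5 bp
  46→57: 11 bp
  57→65: 8 bp
  65→75: 10 bp
  75→79: 4 bp
  79→83: 4 bp
  83→91: 8 bp
  91→96: 5 bp
  96→100: 4 bp
  100→104: 4 bp
  104→111: 7 bp
  111→118: 7 bp
  118→128: 10 bp
  128→132: 4 bp
  132→138: 6 bp
  138→142: 4 bp
  142→148: 6 bp
  148→156: 8 bp
  156→162: 6 bp
  162→172: 10 bp
  172→178: 6 bp
  178→3 (wrap): 184-178+3 = 9 bp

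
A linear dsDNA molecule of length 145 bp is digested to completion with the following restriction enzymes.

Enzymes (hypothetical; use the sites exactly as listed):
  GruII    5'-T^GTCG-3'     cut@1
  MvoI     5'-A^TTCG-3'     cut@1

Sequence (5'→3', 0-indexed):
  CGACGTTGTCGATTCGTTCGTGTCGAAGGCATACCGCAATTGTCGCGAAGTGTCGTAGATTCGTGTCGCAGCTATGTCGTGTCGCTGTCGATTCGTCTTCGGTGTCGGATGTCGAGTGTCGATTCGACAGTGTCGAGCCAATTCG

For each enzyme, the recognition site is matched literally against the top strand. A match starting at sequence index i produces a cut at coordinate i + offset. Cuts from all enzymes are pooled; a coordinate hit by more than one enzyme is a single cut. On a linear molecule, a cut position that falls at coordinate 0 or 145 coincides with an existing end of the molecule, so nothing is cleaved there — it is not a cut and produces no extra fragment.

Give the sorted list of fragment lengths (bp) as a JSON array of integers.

[4,5,5,5,5,5,6,7,7,7,8,9,9,10,10,11,12,20]

Per-enzyme occurrences:
  GruII (TGTCG, off=1): starts [6, 20, 40, 50, 63, 74, 79, 85, 102, 109, 116, 130] → cuts [7, 21, 41, 51, 64, 75, 80, 86, 103, 110, 117, 131]
  MvoI (ATTCG, off=1): starts [11, 58, 90, 121, 140] → cuts [12, 59, 91, 122, 141]

Pooled cuts: [7, 12, 21, 41, 51, 59, 64, 75, 80, 86, 91, 103, 110, 117, 122, 131, 141]

Fragment lengths:
  [0,7): 7 bp
  [7,12): 5 bp
  [12,21): 9 bp
  [21,41): 20 bp
  [41,51): 10 bp
  [51,59): 8 bp
  [59,64): 5 bp
  [64,75): 11 bp
  [75,80): 5 bp
  [80,86): 6 bp
  [86,91): 5 bp
  [91,103): 12 bp
  [103,110): 7 bp
  [110,117): 7 bp
  [117,122): 5 bp
  [122,131): 9 bp
  [131,141): 10 bp
  [141,145): 4 bp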